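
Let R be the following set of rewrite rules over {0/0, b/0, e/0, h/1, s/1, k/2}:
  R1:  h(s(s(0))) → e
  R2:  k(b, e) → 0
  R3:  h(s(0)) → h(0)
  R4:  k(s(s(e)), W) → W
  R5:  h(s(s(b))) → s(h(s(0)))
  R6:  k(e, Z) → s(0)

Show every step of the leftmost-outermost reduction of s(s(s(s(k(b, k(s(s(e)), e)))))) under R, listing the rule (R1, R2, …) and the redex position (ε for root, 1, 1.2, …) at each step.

1. s(s(s(s(k(b, k(s(s(e)), e))))))  →  s(s(s(s(k(b, e)))))   [R4 at 1.1.1.1.2]
2. s(s(s(s(k(b, e)))))  →  s(s(s(s(0))))   [R2 at 1.1.1.1]

s(s(s(s(0))))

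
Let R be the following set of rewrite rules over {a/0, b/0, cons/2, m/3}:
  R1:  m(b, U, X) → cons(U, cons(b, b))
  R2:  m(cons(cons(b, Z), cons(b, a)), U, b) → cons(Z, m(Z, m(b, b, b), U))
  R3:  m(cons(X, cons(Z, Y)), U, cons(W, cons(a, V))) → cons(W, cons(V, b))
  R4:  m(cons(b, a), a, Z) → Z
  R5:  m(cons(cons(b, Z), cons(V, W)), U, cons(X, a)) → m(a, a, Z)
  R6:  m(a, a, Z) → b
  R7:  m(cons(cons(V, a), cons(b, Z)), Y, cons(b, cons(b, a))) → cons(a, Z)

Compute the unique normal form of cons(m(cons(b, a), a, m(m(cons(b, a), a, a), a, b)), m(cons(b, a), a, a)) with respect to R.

cons(b, a)

1. cons(m(cons(b, a), a, m(m(cons(b, a), a, a), a, b)), m(cons(b, a), a, a))  →  cons(m(m(cons(b, a), a, a), a, b), m(cons(b, a), a, a))   [R4 at 1]
2. cons(m(m(cons(b, a), a, a), a, b), m(cons(b, a), a, a))  →  cons(m(a, a, b), m(cons(b, a), a, a))   [R4 at 1.1]
3. cons(m(a, a, b), m(cons(b, a), a, a))  →  cons(b, m(cons(b, a), a, a))   [R6 at 1]
4. cons(b, m(cons(b, a), a, a))  →  cons(b, a)   [R4 at 2]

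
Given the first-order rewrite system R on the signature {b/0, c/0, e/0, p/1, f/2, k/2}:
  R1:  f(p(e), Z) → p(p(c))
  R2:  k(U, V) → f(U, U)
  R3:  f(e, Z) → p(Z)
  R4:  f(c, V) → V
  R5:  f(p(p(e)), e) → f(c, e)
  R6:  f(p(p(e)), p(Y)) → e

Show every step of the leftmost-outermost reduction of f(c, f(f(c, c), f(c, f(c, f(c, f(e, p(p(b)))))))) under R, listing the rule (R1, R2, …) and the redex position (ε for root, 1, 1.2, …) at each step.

1. f(c, f(f(c, c), f(c, f(c, f(c, f(e, p(p(b))))))))  →  f(f(c, c), f(c, f(c, f(c, f(e, p(p(b)))))))   [R4 at ε]
2. f(f(c, c), f(c, f(c, f(c, f(e, p(p(b)))))))  →  f(c, f(c, f(c, f(c, f(e, p(p(b)))))))   [R4 at 1]
3. f(c, f(c, f(c, f(c, f(e, p(p(b)))))))  →  f(c, f(c, f(c, f(e, p(p(b))))))   [R4 at ε]
4. f(c, f(c, f(c, f(e, p(p(b))))))  →  f(c, f(c, f(e, p(p(b)))))   [R4 at ε]
5. f(c, f(c, f(e, p(p(b)))))  →  f(c, f(e, p(p(b))))   [R4 at ε]
6. f(c, f(e, p(p(b))))  →  f(e, p(p(b)))   [R4 at ε]
7. f(e, p(p(b)))  →  p(p(p(b)))   [R3 at ε]

p(p(p(b)))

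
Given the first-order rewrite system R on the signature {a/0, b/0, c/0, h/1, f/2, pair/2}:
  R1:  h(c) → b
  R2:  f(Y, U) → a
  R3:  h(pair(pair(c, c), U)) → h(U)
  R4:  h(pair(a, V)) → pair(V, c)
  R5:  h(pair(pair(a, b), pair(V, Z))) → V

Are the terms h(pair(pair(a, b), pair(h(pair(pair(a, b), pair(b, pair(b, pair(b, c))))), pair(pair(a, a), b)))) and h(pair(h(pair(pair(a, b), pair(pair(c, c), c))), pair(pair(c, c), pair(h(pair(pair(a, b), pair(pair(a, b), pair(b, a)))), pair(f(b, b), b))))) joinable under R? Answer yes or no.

no — NF(t₁) = b, NF(t₂) = a

Reduce t₁ = h(pair(pair(a, b), pair(h(pair(pair(a, b), pair(b, pair(b, pair(b, c))))), pair(pair(a, a), b)))):
1. h(pair(pair(a, b), pair(h(pair(pair(a, b), pair(b, pair(b, pair(b, c))))), pair(pair(a, a), b))))  →  h(pair(pair(a, b), pair(b, pair(b, pair(b, c)))))   [R5 at ε]
2. h(pair(pair(a, b), pair(b, pair(b, pair(b, c)))))  →  b   [R5 at ε]

Reduce t₂ = h(pair(h(pair(pair(a, b), pair(pair(c, c), c))), pair(pair(c, c), pair(h(pair(pair(a, b), pair(pair(a, b), pair(b, a)))), pair(f(b, b), b))))):
1. h(pair(h(pair(pair(a, b), pair(pair(c, c), c))), pair(pair(c, c), pair(h(pair(pair(a, b), pair(pair(a, b), pair(b, a)))), pair(f(b, b), b)))))  →  h(pair(pair(c, c), pair(pair(c, c), pair(h(pair(pair(a, b), pair(pair(a, b), pair(b, a)))), pair(f(b, b), b)))))   [R5 at 1.1]
2. h(pair(pair(c, c), pair(pair(c, c), pair(h(pair(pair(a, b), pair(pair(a, b), pair(b, a)))), pair(f(b, b), b)))))  →  h(pair(pair(c, c), pair(h(pair(pair(a, b), pair(pair(a, b), pair(b, a)))), pair(f(b, b), b))))   [R3 at ε]
3. h(pair(pair(c, c), pair(h(pair(pair(a, b), pair(pair(a, b), pair(b, a)))), pair(f(b, b), b))))  →  h(pair(h(pair(pair(a, b), pair(pair(a, b), pair(b, a)))), pair(f(b, b), b)))   [R3 at ε]
4. h(pair(h(pair(pair(a, b), pair(pair(a, b), pair(b, a)))), pair(f(b, b), b)))  →  h(pair(pair(a, b), pair(f(b, b), b)))   [R5 at 1.1]
5. h(pair(pair(a, b), pair(f(b, b), b)))  →  f(b, b)   [R5 at ε]
6. f(b, b)  →  a   [R2 at ε]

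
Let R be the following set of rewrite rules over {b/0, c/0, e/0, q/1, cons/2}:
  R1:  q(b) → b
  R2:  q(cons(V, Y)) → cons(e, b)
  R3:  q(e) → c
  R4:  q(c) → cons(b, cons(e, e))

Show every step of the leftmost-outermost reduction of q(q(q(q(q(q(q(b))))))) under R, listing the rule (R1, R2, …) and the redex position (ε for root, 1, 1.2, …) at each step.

b

1. q(q(q(q(q(q(q(b)))))))  →  q(q(q(q(q(q(b))))))   [R1 at 1.1.1.1.1.1]
2. q(q(q(q(q(q(b))))))  →  q(q(q(q(q(b)))))   [R1 at 1.1.1.1.1]
3. q(q(q(q(q(b)))))  →  q(q(q(q(b))))   [R1 at 1.1.1.1]
4. q(q(q(q(b))))  →  q(q(q(b)))   [R1 at 1.1.1]
5. q(q(q(b)))  →  q(q(b))   [R1 at 1.1]
6. q(q(b))  →  q(b)   [R1 at 1]
7. q(b)  →  b   [R1 at ε]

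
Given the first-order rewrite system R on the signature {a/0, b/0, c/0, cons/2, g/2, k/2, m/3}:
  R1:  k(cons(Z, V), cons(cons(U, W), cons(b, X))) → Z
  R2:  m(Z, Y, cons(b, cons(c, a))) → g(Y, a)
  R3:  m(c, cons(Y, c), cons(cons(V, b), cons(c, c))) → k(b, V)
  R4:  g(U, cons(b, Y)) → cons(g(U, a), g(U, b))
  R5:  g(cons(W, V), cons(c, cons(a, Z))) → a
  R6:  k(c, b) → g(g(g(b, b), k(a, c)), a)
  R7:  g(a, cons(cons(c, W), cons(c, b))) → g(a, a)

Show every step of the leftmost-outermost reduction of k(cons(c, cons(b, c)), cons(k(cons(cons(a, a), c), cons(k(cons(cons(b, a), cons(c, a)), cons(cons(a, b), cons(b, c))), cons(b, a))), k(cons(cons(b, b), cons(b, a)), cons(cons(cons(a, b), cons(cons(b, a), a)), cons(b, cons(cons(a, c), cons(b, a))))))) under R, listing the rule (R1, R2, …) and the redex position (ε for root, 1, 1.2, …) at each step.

c

1. k(cons(c, cons(b, c)), cons(k(cons(cons(a, a), c), cons(k(cons(cons(b, a), cons(c, a)), cons(cons(a, b), cons(b, c))), cons(b, a))), k(cons(cons(b, b), cons(b, a)), cons(cons(cons(a, b), cons(cons(b, a), a)), cons(b, cons(cons(a, c), cons(b, a)))))))  →  k(cons(c, cons(b, c)), cons(k(cons(cons(a, a), c), cons(cons(b, a), cons(b, a))), k(cons(cons(b, b), cons(b, a)), cons(cons(cons(a, b), cons(cons(b, a), a)), cons(b, cons(cons(a, c), cons(b, a)))))))   [R1 at 2.1.2.1]
2. k(cons(c, cons(b, c)), cons(k(cons(cons(a, a), c), cons(cons(b, a), cons(b, a))), k(cons(cons(b, b), cons(b, a)), cons(cons(cons(a, b), cons(cons(b, a), a)), cons(b, cons(cons(a, c), cons(b, a)))))))  →  k(cons(c, cons(b, c)), cons(cons(a, a), k(cons(cons(b, b), cons(b, a)), cons(cons(cons(a, b), cons(cons(b, a), a)), cons(b, cons(cons(a, c), cons(b, a)))))))   [R1 at 2.1]
3. k(cons(c, cons(b, c)), cons(cons(a, a), k(cons(cons(b, b), cons(b, a)), cons(cons(cons(a, b), cons(cons(b, a), a)), cons(b, cons(cons(a, c), cons(b, a)))))))  →  k(cons(c, cons(b, c)), cons(cons(a, a), cons(b, b)))   [R1 at 2.2]
4. k(cons(c, cons(b, c)), cons(cons(a, a), cons(b, b)))  →  c   [R1 at ε]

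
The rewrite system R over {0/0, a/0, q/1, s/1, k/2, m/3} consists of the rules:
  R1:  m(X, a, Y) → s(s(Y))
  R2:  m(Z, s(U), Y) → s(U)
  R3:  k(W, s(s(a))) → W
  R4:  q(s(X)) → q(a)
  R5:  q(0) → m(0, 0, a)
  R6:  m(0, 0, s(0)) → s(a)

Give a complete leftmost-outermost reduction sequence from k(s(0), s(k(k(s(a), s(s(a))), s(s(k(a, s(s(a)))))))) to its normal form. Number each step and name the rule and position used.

s(0)

1. k(s(0), s(k(k(s(a), s(s(a))), s(s(k(a, s(s(a))))))))  →  k(s(0), s(k(s(a), s(s(k(a, s(s(a))))))))   [R3 at 2.1.1]
2. k(s(0), s(k(s(a), s(s(k(a, s(s(a))))))))  →  k(s(0), s(k(s(a), s(s(a)))))   [R3 at 2.1.2.1.1]
3. k(s(0), s(k(s(a), s(s(a)))))  →  k(s(0), s(s(a)))   [R3 at 2.1]
4. k(s(0), s(s(a)))  →  s(0)   [R3 at ε]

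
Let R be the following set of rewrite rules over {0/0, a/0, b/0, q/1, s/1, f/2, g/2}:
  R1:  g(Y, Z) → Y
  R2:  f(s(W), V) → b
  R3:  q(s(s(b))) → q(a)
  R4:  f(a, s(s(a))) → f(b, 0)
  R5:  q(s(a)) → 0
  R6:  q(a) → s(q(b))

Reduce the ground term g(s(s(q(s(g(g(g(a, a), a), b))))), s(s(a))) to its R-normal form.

s(s(0))

1. g(s(s(q(s(g(g(g(a, a), a), b))))), s(s(a)))  →  s(s(q(s(g(g(g(a, a), a), b)))))   [R1 at ε]
2. s(s(q(s(g(g(g(a, a), a), b)))))  →  s(s(q(s(g(g(a, a), a)))))   [R1 at 1.1.1.1]
3. s(s(q(s(g(g(a, a), a)))))  →  s(s(q(s(g(a, a)))))   [R1 at 1.1.1.1]
4. s(s(q(s(g(a, a)))))  →  s(s(q(s(a))))   [R1 at 1.1.1.1]
5. s(s(q(s(a))))  →  s(s(0))   [R5 at 1.1]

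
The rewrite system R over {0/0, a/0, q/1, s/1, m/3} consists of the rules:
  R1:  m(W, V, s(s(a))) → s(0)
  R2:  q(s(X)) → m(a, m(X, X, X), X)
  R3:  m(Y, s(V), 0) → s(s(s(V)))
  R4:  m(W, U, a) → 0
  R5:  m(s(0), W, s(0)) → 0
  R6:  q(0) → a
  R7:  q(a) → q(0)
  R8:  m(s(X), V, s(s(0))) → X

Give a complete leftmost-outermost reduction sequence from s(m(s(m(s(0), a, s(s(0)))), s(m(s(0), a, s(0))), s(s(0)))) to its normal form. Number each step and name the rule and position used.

1. s(m(s(m(s(0), a, s(s(0)))), s(m(s(0), a, s(0))), s(s(0))))  →  s(m(s(0), a, s(s(0))))   [R8 at 1]
2. s(m(s(0), a, s(s(0))))  →  s(0)   [R8 at 1]

s(0)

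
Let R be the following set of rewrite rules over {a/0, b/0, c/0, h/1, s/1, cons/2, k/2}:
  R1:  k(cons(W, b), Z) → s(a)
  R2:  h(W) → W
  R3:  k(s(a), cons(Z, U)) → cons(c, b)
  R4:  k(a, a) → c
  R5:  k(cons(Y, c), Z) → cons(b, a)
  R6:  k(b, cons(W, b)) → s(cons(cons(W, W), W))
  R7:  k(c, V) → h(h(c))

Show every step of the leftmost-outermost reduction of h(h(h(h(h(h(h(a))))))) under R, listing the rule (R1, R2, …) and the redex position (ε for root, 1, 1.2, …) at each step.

1. h(h(h(h(h(h(h(a)))))))  →  h(h(h(h(h(h(a))))))   [R2 at ε]
2. h(h(h(h(h(h(a))))))  →  h(h(h(h(h(a)))))   [R2 at ε]
3. h(h(h(h(h(a)))))  →  h(h(h(h(a))))   [R2 at ε]
4. h(h(h(h(a))))  →  h(h(h(a)))   [R2 at ε]
5. h(h(h(a)))  →  h(h(a))   [R2 at ε]
6. h(h(a))  →  h(a)   [R2 at ε]
7. h(a)  →  a   [R2 at ε]

a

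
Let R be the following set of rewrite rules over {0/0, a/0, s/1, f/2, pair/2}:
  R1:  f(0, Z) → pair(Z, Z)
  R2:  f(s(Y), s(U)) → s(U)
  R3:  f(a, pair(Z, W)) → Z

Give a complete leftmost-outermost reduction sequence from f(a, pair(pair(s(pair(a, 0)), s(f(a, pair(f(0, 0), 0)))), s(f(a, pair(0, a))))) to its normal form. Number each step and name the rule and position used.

pair(s(pair(a, 0)), s(pair(0, 0)))

1. f(a, pair(pair(s(pair(a, 0)), s(f(a, pair(f(0, 0), 0)))), s(f(a, pair(0, a)))))  →  pair(s(pair(a, 0)), s(f(a, pair(f(0, 0), 0))))   [R3 at ε]
2. pair(s(pair(a, 0)), s(f(a, pair(f(0, 0), 0))))  →  pair(s(pair(a, 0)), s(f(0, 0)))   [R3 at 2.1]
3. pair(s(pair(a, 0)), s(f(0, 0)))  →  pair(s(pair(a, 0)), s(pair(0, 0)))   [R1 at 2.1]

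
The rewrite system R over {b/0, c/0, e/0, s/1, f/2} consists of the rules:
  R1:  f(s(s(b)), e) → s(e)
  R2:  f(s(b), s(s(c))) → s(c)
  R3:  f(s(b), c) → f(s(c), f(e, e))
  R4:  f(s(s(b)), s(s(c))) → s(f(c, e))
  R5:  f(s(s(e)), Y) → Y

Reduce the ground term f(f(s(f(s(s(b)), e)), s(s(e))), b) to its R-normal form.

b

1. f(f(s(f(s(s(b)), e)), s(s(e))), b)  →  f(f(s(s(e)), s(s(e))), b)   [R1 at 1.1.1]
2. f(f(s(s(e)), s(s(e))), b)  →  f(s(s(e)), b)   [R5 at 1]
3. f(s(s(e)), b)  →  b   [R5 at ε]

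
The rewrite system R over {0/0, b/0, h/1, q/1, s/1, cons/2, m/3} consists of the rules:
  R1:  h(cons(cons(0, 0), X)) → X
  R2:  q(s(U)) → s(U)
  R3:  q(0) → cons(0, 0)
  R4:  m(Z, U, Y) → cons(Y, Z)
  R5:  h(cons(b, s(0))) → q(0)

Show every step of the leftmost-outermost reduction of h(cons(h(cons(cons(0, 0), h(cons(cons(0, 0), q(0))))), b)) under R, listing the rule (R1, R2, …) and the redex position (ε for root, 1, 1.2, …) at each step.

1. h(cons(h(cons(cons(0, 0), h(cons(cons(0, 0), q(0))))), b))  →  h(cons(h(cons(cons(0, 0), q(0))), b))   [R1 at 1.1]
2. h(cons(h(cons(cons(0, 0), q(0))), b))  →  h(cons(q(0), b))   [R1 at 1.1]
3. h(cons(q(0), b))  →  h(cons(cons(0, 0), b))   [R3 at 1.1]
4. h(cons(cons(0, 0), b))  →  b   [R1 at ε]

b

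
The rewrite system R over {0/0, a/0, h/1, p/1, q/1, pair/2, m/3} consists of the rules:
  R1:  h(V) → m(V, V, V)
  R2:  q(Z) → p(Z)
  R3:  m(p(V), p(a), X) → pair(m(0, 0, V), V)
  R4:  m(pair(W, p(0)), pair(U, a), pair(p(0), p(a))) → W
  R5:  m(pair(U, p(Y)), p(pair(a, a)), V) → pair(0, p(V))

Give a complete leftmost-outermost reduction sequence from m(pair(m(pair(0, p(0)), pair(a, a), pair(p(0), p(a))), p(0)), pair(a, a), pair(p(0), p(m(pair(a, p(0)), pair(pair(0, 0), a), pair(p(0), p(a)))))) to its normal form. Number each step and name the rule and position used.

1. m(pair(m(pair(0, p(0)), pair(a, a), pair(p(0), p(a))), p(0)), pair(a, a), pair(p(0), p(m(pair(a, p(0)), pair(pair(0, 0), a), pair(p(0), p(a))))))  →  m(pair(0, p(0)), pair(a, a), pair(p(0), p(m(pair(a, p(0)), pair(pair(0, 0), a), pair(p(0), p(a))))))   [R4 at 1.1]
2. m(pair(0, p(0)), pair(a, a), pair(p(0), p(m(pair(a, p(0)), pair(pair(0, 0), a), pair(p(0), p(a))))))  →  m(pair(0, p(0)), pair(a, a), pair(p(0), p(a)))   [R4 at 3.2.1]
3. m(pair(0, p(0)), pair(a, a), pair(p(0), p(a)))  →  0   [R4 at ε]

0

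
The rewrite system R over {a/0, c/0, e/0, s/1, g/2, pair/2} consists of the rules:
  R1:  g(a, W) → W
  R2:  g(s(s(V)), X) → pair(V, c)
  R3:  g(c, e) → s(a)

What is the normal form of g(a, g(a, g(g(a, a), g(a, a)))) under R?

a

1. g(a, g(a, g(g(a, a), g(a, a))))  →  g(a, g(g(a, a), g(a, a)))   [R1 at ε]
2. g(a, g(g(a, a), g(a, a)))  →  g(g(a, a), g(a, a))   [R1 at ε]
3. g(g(a, a), g(a, a))  →  g(a, g(a, a))   [R1 at 1]
4. g(a, g(a, a))  →  g(a, a)   [R1 at ε]
5. g(a, a)  →  a   [R1 at ε]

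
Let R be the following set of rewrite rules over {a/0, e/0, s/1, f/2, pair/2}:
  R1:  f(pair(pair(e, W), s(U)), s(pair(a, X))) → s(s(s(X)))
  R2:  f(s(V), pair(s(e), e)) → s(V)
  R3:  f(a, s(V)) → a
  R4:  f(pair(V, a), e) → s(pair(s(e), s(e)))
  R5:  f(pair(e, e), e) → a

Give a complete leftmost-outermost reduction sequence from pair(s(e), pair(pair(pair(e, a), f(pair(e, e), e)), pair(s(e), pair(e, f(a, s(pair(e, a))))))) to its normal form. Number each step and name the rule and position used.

pair(s(e), pair(pair(pair(e, a), a), pair(s(e), pair(e, a))))

1. pair(s(e), pair(pair(pair(e, a), f(pair(e, e), e)), pair(s(e), pair(e, f(a, s(pair(e, a)))))))  →  pair(s(e), pair(pair(pair(e, a), a), pair(s(e), pair(e, f(a, s(pair(e, a)))))))   [R5 at 2.1.2]
2. pair(s(e), pair(pair(pair(e, a), a), pair(s(e), pair(e, f(a, s(pair(e, a)))))))  →  pair(s(e), pair(pair(pair(e, a), a), pair(s(e), pair(e, a))))   [R3 at 2.2.2.2]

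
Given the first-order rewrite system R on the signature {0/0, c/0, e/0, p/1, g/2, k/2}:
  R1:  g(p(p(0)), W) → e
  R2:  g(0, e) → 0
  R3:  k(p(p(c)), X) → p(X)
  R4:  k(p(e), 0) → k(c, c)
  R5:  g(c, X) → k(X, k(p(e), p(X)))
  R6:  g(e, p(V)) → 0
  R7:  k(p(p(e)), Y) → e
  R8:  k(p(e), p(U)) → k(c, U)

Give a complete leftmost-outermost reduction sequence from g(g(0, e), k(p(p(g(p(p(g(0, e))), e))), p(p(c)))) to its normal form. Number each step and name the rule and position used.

0

1. g(g(0, e), k(p(p(g(p(p(g(0, e))), e))), p(p(c))))  →  g(0, k(p(p(g(p(p(g(0, e))), e))), p(p(c))))   [R2 at 1]
2. g(0, k(p(p(g(p(p(g(0, e))), e))), p(p(c))))  →  g(0, k(p(p(g(p(p(0)), e))), p(p(c))))   [R2 at 2.1.1.1.1.1.1]
3. g(0, k(p(p(g(p(p(0)), e))), p(p(c))))  →  g(0, k(p(p(e)), p(p(c))))   [R1 at 2.1.1.1]
4. g(0, k(p(p(e)), p(p(c))))  →  g(0, e)   [R7 at 2]
5. g(0, e)  →  0   [R2 at ε]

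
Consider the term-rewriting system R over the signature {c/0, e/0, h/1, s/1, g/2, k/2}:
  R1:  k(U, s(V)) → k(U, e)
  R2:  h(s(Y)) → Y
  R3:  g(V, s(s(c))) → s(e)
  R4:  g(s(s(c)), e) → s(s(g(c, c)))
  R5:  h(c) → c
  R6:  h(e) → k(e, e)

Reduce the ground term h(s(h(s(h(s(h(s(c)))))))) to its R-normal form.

c

1. h(s(h(s(h(s(h(s(c))))))))  →  h(s(h(s(h(s(c))))))   [R2 at ε]
2. h(s(h(s(h(s(c))))))  →  h(s(h(s(c))))   [R2 at ε]
3. h(s(h(s(c))))  →  h(s(c))   [R2 at ε]
4. h(s(c))  →  c   [R2 at ε]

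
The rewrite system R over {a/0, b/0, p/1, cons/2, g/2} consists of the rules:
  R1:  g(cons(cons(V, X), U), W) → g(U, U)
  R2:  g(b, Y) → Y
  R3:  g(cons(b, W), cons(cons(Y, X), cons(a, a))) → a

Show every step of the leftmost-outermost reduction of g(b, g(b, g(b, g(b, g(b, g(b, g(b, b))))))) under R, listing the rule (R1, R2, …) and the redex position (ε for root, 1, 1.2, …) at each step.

1. g(b, g(b, g(b, g(b, g(b, g(b, g(b, b)))))))  →  g(b, g(b, g(b, g(b, g(b, g(b, b))))))   [R2 at ε]
2. g(b, g(b, g(b, g(b, g(b, g(b, b))))))  →  g(b, g(b, g(b, g(b, g(b, b)))))   [R2 at ε]
3. g(b, g(b, g(b, g(b, g(b, b)))))  →  g(b, g(b, g(b, g(b, b))))   [R2 at ε]
4. g(b, g(b, g(b, g(b, b))))  →  g(b, g(b, g(b, b)))   [R2 at ε]
5. g(b, g(b, g(b, b)))  →  g(b, g(b, b))   [R2 at ε]
6. g(b, g(b, b))  →  g(b, b)   [R2 at ε]
7. g(b, b)  →  b   [R2 at ε]

b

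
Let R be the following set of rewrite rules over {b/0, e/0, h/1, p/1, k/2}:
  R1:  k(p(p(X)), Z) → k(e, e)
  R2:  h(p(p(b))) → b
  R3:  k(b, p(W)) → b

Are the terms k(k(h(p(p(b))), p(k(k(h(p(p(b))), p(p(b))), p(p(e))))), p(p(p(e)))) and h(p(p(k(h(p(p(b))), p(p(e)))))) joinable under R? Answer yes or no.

yes — NF(t₁) = b, NF(t₂) = b

Reduce t₁ = k(k(h(p(p(b))), p(k(k(h(p(p(b))), p(p(b))), p(p(e))))), p(p(p(e)))):
1. k(k(h(p(p(b))), p(k(k(h(p(p(b))), p(p(b))), p(p(e))))), p(p(p(e))))  →  k(k(b, p(k(k(h(p(p(b))), p(p(b))), p(p(e))))), p(p(p(e))))   [R2 at 1.1]
2. k(k(b, p(k(k(h(p(p(b))), p(p(b))), p(p(e))))), p(p(p(e))))  →  k(b, p(p(p(e))))   [R3 at 1]
3. k(b, p(p(p(e))))  →  b   [R3 at ε]

Reduce t₂ = h(p(p(k(h(p(p(b))), p(p(e)))))):
1. h(p(p(k(h(p(p(b))), p(p(e))))))  →  h(p(p(k(b, p(p(e))))))   [R2 at 1.1.1.1]
2. h(p(p(k(b, p(p(e))))))  →  h(p(p(b)))   [R3 at 1.1.1]
3. h(p(p(b)))  →  b   [R2 at ε]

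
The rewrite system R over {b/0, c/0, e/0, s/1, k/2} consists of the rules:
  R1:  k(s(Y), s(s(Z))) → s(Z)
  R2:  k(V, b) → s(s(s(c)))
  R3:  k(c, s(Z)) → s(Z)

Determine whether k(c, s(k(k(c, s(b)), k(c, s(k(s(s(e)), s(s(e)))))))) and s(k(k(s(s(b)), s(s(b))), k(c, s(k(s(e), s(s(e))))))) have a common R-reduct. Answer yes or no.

Reduce t₁ = k(c, s(k(k(c, s(b)), k(c, s(k(s(s(e)), s(s(e)))))))):
1. k(c, s(k(k(c, s(b)), k(c, s(k(s(s(e)), s(s(e))))))))  →  s(k(k(c, s(b)), k(c, s(k(s(s(e)), s(s(e)))))))   [R3 at ε]
2. s(k(k(c, s(b)), k(c, s(k(s(s(e)), s(s(e)))))))  →  s(k(s(b), k(c, s(k(s(s(e)), s(s(e)))))))   [R3 at 1.1]
3. s(k(s(b), k(c, s(k(s(s(e)), s(s(e)))))))  →  s(k(s(b), s(k(s(s(e)), s(s(e))))))   [R3 at 1.2]
4. s(k(s(b), s(k(s(s(e)), s(s(e))))))  →  s(k(s(b), s(s(e))))   [R1 at 1.2.1]
5. s(k(s(b), s(s(e))))  →  s(s(e))   [R1 at 1]

Reduce t₂ = s(k(k(s(s(b)), s(s(b))), k(c, s(k(s(e), s(s(e))))))):
1. s(k(k(s(s(b)), s(s(b))), k(c, s(k(s(e), s(s(e)))))))  →  s(k(s(b), k(c, s(k(s(e), s(s(e)))))))   [R1 at 1.1]
2. s(k(s(b), k(c, s(k(s(e), s(s(e)))))))  →  s(k(s(b), s(k(s(e), s(s(e))))))   [R3 at 1.2]
3. s(k(s(b), s(k(s(e), s(s(e))))))  →  s(k(s(b), s(s(e))))   [R1 at 1.2.1]
4. s(k(s(b), s(s(e))))  →  s(s(e))   [R1 at 1]

yes — NF(t₁) = s(s(e)), NF(t₂) = s(s(e))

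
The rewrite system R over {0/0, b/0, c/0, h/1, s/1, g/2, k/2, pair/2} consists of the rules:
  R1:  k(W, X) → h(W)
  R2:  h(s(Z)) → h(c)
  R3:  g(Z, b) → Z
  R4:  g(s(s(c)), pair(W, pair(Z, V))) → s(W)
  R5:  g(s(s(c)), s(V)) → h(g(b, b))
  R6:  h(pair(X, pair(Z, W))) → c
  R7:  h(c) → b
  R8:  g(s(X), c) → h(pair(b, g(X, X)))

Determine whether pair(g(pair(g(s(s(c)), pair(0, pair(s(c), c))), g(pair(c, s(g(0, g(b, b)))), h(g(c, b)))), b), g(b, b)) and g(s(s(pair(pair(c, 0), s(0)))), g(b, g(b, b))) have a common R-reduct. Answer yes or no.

Reduce t₁ = pair(g(pair(g(s(s(c)), pair(0, pair(s(c), c))), g(pair(c, s(g(0, g(b, b)))), h(g(c, b)))), b), g(b, b)):
1. pair(g(pair(g(s(s(c)), pair(0, pair(s(c), c))), g(pair(c, s(g(0, g(b, b)))), h(g(c, b)))), b), g(b, b))  →  pair(pair(g(s(s(c)), pair(0, pair(s(c), c))), g(pair(c, s(g(0, g(b, b)))), h(g(c, b)))), g(b, b))   [R3 at 1]
2. pair(pair(g(s(s(c)), pair(0, pair(s(c), c))), g(pair(c, s(g(0, g(b, b)))), h(g(c, b)))), g(b, b))  →  pair(pair(s(0), g(pair(c, s(g(0, g(b, b)))), h(g(c, b)))), g(b, b))   [R4 at 1.1]
3. pair(pair(s(0), g(pair(c, s(g(0, g(b, b)))), h(g(c, b)))), g(b, b))  →  pair(pair(s(0), g(pair(c, s(g(0, b))), h(g(c, b)))), g(b, b))   [R3 at 1.2.1.2.1.2]
4. pair(pair(s(0), g(pair(c, s(g(0, b))), h(g(c, b)))), g(b, b))  →  pair(pair(s(0), g(pair(c, s(0)), h(g(c, b)))), g(b, b))   [R3 at 1.2.1.2.1]
5. pair(pair(s(0), g(pair(c, s(0)), h(g(c, b)))), g(b, b))  →  pair(pair(s(0), g(pair(c, s(0)), h(c))), g(b, b))   [R3 at 1.2.2.1]
6. pair(pair(s(0), g(pair(c, s(0)), h(c))), g(b, b))  →  pair(pair(s(0), g(pair(c, s(0)), b)), g(b, b))   [R7 at 1.2.2]
7. pair(pair(s(0), g(pair(c, s(0)), b)), g(b, b))  →  pair(pair(s(0), pair(c, s(0))), g(b, b))   [R3 at 1.2]
8. pair(pair(s(0), pair(c, s(0))), g(b, b))  →  pair(pair(s(0), pair(c, s(0))), b)   [R3 at 2]

Reduce t₂ = g(s(s(pair(pair(c, 0), s(0)))), g(b, g(b, b))):
1. g(s(s(pair(pair(c, 0), s(0)))), g(b, g(b, b)))  →  g(s(s(pair(pair(c, 0), s(0)))), g(b, b))   [R3 at 2.2]
2. g(s(s(pair(pair(c, 0), s(0)))), g(b, b))  →  g(s(s(pair(pair(c, 0), s(0)))), b)   [R3 at 2]
3. g(s(s(pair(pair(c, 0), s(0)))), b)  →  s(s(pair(pair(c, 0), s(0))))   [R3 at ε]

no — NF(t₁) = pair(pair(s(0), pair(c, s(0))), b), NF(t₂) = s(s(pair(pair(c, 0), s(0))))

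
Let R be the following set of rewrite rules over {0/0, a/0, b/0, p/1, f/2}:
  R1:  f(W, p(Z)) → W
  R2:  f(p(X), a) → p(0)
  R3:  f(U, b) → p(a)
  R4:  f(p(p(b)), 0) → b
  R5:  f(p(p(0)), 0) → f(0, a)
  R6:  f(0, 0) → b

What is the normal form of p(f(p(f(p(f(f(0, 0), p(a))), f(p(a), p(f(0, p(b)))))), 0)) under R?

p(b)

1. p(f(p(f(p(f(f(0, 0), p(a))), f(p(a), p(f(0, p(b)))))), 0))  →  p(f(p(f(p(f(0, 0)), f(p(a), p(f(0, p(b)))))), 0))   [R1 at 1.1.1.1.1]
2. p(f(p(f(p(f(0, 0)), f(p(a), p(f(0, p(b)))))), 0))  →  p(f(p(f(p(b), f(p(a), p(f(0, p(b)))))), 0))   [R6 at 1.1.1.1.1]
3. p(f(p(f(p(b), f(p(a), p(f(0, p(b)))))), 0))  →  p(f(p(f(p(b), p(a))), 0))   [R1 at 1.1.1.2]
4. p(f(p(f(p(b), p(a))), 0))  →  p(f(p(p(b)), 0))   [R1 at 1.1.1]
5. p(f(p(p(b)), 0))  →  p(b)   [R4 at 1]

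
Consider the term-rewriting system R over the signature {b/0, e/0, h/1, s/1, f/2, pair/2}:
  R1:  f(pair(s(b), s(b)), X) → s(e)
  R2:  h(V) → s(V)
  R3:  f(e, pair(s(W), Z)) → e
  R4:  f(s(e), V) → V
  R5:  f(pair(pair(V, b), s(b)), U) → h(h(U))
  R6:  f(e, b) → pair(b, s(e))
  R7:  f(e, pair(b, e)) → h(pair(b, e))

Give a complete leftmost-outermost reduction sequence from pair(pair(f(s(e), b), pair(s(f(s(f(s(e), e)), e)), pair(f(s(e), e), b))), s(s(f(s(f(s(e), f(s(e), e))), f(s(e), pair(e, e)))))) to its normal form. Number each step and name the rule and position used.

1. pair(pair(f(s(e), b), pair(s(f(s(f(s(e), e)), e)), pair(f(s(e), e), b))), s(s(f(s(f(s(e), f(s(e), e))), f(s(e), pair(e, e))))))  →  pair(pair(b, pair(s(f(s(f(s(e), e)), e)), pair(f(s(e), e), b))), s(s(f(s(f(s(e), f(s(e), e))), f(s(e), pair(e, e))))))   [R4 at 1.1]
2. pair(pair(b, pair(s(f(s(f(s(e), e)), e)), pair(f(s(e), e), b))), s(s(f(s(f(s(e), f(s(e), e))), f(s(e), pair(e, e))))))  →  pair(pair(b, pair(s(f(s(e), e)), pair(f(s(e), e), b))), s(s(f(s(f(s(e), f(s(e), e))), f(s(e), pair(e, e))))))   [R4 at 1.2.1.1.1.1]
3. pair(pair(b, pair(s(f(s(e), e)), pair(f(s(e), e), b))), s(s(f(s(f(s(e), f(s(e), e))), f(s(e), pair(e, e))))))  →  pair(pair(b, pair(s(e), pair(f(s(e), e), b))), s(s(f(s(f(s(e), f(s(e), e))), f(s(e), pair(e, e))))))   [R4 at 1.2.1.1]
4. pair(pair(b, pair(s(e), pair(f(s(e), e), b))), s(s(f(s(f(s(e), f(s(e), e))), f(s(e), pair(e, e))))))  →  pair(pair(b, pair(s(e), pair(e, b))), s(s(f(s(f(s(e), f(s(e), e))), f(s(e), pair(e, e))))))   [R4 at 1.2.2.1]
5. pair(pair(b, pair(s(e), pair(e, b))), s(s(f(s(f(s(e), f(s(e), e))), f(s(e), pair(e, e))))))  →  pair(pair(b, pair(s(e), pair(e, b))), s(s(f(s(f(s(e), e)), f(s(e), pair(e, e))))))   [R4 at 2.1.1.1.1]
6. pair(pair(b, pair(s(e), pair(e, b))), s(s(f(s(f(s(e), e)), f(s(e), pair(e, e))))))  →  pair(pair(b, pair(s(e), pair(e, b))), s(s(f(s(e), f(s(e), pair(e, e))))))   [R4 at 2.1.1.1.1]
7. pair(pair(b, pair(s(e), pair(e, b))), s(s(f(s(e), f(s(e), pair(e, e))))))  →  pair(pair(b, pair(s(e), pair(e, b))), s(s(f(s(e), pair(e, e)))))   [R4 at 2.1.1]
8. pair(pair(b, pair(s(e), pair(e, b))), s(s(f(s(e), pair(e, e)))))  →  pair(pair(b, pair(s(e), pair(e, b))), s(s(pair(e, e))))   [R4 at 2.1.1]

pair(pair(b, pair(s(e), pair(e, b))), s(s(pair(e, e))))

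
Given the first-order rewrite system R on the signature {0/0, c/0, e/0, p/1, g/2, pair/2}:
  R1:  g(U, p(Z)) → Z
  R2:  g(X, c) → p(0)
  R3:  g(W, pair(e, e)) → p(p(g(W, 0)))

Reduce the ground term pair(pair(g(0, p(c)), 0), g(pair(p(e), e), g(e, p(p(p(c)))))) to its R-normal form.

pair(pair(c, 0), p(c))

1. pair(pair(g(0, p(c)), 0), g(pair(p(e), e), g(e, p(p(p(c))))))  →  pair(pair(c, 0), g(pair(p(e), e), g(e, p(p(p(c))))))   [R1 at 1.1]
2. pair(pair(c, 0), g(pair(p(e), e), g(e, p(p(p(c))))))  →  pair(pair(c, 0), g(pair(p(e), e), p(p(c))))   [R1 at 2.2]
3. pair(pair(c, 0), g(pair(p(e), e), p(p(c))))  →  pair(pair(c, 0), p(c))   [R1 at 2]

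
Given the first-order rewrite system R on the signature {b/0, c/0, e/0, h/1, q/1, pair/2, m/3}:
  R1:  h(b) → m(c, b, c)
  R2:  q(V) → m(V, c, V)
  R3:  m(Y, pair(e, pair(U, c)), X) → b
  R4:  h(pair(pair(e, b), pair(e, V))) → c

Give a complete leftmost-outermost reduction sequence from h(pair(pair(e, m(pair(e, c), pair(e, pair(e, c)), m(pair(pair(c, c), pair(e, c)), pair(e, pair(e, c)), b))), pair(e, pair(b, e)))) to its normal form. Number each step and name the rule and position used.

1. h(pair(pair(e, m(pair(e, c), pair(e, pair(e, c)), m(pair(pair(c, c), pair(e, c)), pair(e, pair(e, c)), b))), pair(e, pair(b, e))))  →  h(pair(pair(e, b), pair(e, pair(b, e))))   [R3 at 1.1.2]
2. h(pair(pair(e, b), pair(e, pair(b, e))))  →  c   [R4 at ε]

c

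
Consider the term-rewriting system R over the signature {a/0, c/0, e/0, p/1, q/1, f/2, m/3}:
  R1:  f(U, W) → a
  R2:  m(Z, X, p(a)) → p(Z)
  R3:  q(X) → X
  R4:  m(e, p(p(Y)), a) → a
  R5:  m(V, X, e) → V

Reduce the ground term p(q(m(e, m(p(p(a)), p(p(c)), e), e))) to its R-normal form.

1. p(q(m(e, m(p(p(a)), p(p(c)), e), e)))  →  p(m(e, m(p(p(a)), p(p(c)), e), e))   [R3 at 1]
2. p(m(e, m(p(p(a)), p(p(c)), e), e))  →  p(e)   [R5 at 1]

p(e)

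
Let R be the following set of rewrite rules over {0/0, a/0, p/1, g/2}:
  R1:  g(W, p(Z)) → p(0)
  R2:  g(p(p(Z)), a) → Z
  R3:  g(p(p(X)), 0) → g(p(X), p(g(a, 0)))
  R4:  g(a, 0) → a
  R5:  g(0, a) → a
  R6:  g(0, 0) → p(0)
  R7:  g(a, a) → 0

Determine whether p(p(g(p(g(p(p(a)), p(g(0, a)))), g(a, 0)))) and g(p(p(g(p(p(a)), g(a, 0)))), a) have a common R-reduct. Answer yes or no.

Reduce t₁ = p(p(g(p(g(p(p(a)), p(g(0, a)))), g(a, 0)))):
1. p(p(g(p(g(p(p(a)), p(g(0, a)))), g(a, 0))))  →  p(p(g(p(p(0)), g(a, 0))))   [R1 at 1.1.1.1]
2. p(p(g(p(p(0)), g(a, 0))))  →  p(p(g(p(p(0)), a)))   [R4 at 1.1.2]
3. p(p(g(p(p(0)), a)))  →  p(p(0))   [R2 at 1.1]

Reduce t₂ = g(p(p(g(p(p(a)), g(a, 0)))), a):
1. g(p(p(g(p(p(a)), g(a, 0)))), a)  →  g(p(p(a)), g(a, 0))   [R2 at ε]
2. g(p(p(a)), g(a, 0))  →  g(p(p(a)), a)   [R4 at 2]
3. g(p(p(a)), a)  →  a   [R2 at ε]

no — NF(t₁) = p(p(0)), NF(t₂) = a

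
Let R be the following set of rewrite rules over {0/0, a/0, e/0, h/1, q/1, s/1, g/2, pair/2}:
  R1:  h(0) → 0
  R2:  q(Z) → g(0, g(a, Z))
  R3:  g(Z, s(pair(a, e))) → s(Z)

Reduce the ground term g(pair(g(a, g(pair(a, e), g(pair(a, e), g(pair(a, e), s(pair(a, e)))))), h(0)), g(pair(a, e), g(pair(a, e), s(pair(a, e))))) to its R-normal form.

1. g(pair(g(a, g(pair(a, e), g(pair(a, e), g(pair(a, e), s(pair(a, e)))))), h(0)), g(pair(a, e), g(pair(a, e), s(pair(a, e)))))  →  g(pair(g(a, g(pair(a, e), g(pair(a, e), s(pair(a, e))))), h(0)), g(pair(a, e), g(pair(a, e), s(pair(a, e)))))   [R3 at 1.1.2.2.2]
2. g(pair(g(a, g(pair(a, e), g(pair(a, e), s(pair(a, e))))), h(0)), g(pair(a, e), g(pair(a, e), s(pair(a, e)))))  →  g(pair(g(a, g(pair(a, e), s(pair(a, e)))), h(0)), g(pair(a, e), g(pair(a, e), s(pair(a, e)))))   [R3 at 1.1.2.2]
3. g(pair(g(a, g(pair(a, e), s(pair(a, e)))), h(0)), g(pair(a, e), g(pair(a, e), s(pair(a, e)))))  →  g(pair(g(a, s(pair(a, e))), h(0)), g(pair(a, e), g(pair(a, e), s(pair(a, e)))))   [R3 at 1.1.2]
4. g(pair(g(a, s(pair(a, e))), h(0)), g(pair(a, e), g(pair(a, e), s(pair(a, e)))))  →  g(pair(s(a), h(0)), g(pair(a, e), g(pair(a, e), s(pair(a, e)))))   [R3 at 1.1]
5. g(pair(s(a), h(0)), g(pair(a, e), g(pair(a, e), s(pair(a, e)))))  →  g(pair(s(a), 0), g(pair(a, e), g(pair(a, e), s(pair(a, e)))))   [R1 at 1.2]
6. g(pair(s(a), 0), g(pair(a, e), g(pair(a, e), s(pair(a, e)))))  →  g(pair(s(a), 0), g(pair(a, e), s(pair(a, e))))   [R3 at 2.2]
7. g(pair(s(a), 0), g(pair(a, e), s(pair(a, e))))  →  g(pair(s(a), 0), s(pair(a, e)))   [R3 at 2]
8. g(pair(s(a), 0), s(pair(a, e)))  →  s(pair(s(a), 0))   [R3 at ε]

s(pair(s(a), 0))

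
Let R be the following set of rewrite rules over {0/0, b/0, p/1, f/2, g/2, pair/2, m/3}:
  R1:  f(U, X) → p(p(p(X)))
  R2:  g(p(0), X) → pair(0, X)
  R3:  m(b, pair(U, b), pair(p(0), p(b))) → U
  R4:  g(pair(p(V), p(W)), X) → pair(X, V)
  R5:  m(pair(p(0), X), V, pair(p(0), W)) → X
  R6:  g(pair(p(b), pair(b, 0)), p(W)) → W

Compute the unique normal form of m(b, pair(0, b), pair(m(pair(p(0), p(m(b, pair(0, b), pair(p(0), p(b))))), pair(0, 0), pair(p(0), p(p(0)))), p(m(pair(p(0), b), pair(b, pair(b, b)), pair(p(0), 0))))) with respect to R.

1. m(b, pair(0, b), pair(m(pair(p(0), p(m(b, pair(0, b), pair(p(0), p(b))))), pair(0, 0), pair(p(0), p(p(0)))), p(m(pair(p(0), b), pair(b, pair(b, b)), pair(p(0), 0)))))  →  m(b, pair(0, b), pair(p(m(b, pair(0, b), pair(p(0), p(b)))), p(m(pair(p(0), b), pair(b, pair(b, b)), pair(p(0), 0)))))   [R5 at 3.1]
2. m(b, pair(0, b), pair(p(m(b, pair(0, b), pair(p(0), p(b)))), p(m(pair(p(0), b), pair(b, pair(b, b)), pair(p(0), 0)))))  →  m(b, pair(0, b), pair(p(0), p(m(pair(p(0), b), pair(b, pair(b, b)), pair(p(0), 0)))))   [R3 at 3.1.1]
3. m(b, pair(0, b), pair(p(0), p(m(pair(p(0), b), pair(b, pair(b, b)), pair(p(0), 0)))))  →  m(b, pair(0, b), pair(p(0), p(b)))   [R5 at 3.2.1]
4. m(b, pair(0, b), pair(p(0), p(b)))  →  0   [R3 at ε]

0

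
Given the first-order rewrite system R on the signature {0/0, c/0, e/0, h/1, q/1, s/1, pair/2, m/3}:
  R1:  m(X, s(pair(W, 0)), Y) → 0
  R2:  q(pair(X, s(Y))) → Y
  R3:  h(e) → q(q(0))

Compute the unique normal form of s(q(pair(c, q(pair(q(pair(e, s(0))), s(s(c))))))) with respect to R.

1. s(q(pair(c, q(pair(q(pair(e, s(0))), s(s(c)))))))  →  s(q(pair(c, s(c))))   [R2 at 1.1.2]
2. s(q(pair(c, s(c))))  →  s(c)   [R2 at 1]

s(c)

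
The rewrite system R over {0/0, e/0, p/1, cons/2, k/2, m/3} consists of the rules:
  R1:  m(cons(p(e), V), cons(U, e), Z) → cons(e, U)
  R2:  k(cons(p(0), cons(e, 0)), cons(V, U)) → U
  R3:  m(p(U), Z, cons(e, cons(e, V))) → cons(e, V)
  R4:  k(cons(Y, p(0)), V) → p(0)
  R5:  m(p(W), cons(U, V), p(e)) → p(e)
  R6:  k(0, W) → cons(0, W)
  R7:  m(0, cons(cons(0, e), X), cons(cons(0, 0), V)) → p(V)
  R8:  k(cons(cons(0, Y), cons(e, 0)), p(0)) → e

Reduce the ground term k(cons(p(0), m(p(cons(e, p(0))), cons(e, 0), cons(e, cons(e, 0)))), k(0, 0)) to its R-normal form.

1. k(cons(p(0), m(p(cons(e, p(0))), cons(e, 0), cons(e, cons(e, 0)))), k(0, 0))  →  k(cons(p(0), cons(e, 0)), k(0, 0))   [R3 at 1.2]
2. k(cons(p(0), cons(e, 0)), k(0, 0))  →  k(cons(p(0), cons(e, 0)), cons(0, 0))   [R6 at 2]
3. k(cons(p(0), cons(e, 0)), cons(0, 0))  →  0   [R2 at ε]

0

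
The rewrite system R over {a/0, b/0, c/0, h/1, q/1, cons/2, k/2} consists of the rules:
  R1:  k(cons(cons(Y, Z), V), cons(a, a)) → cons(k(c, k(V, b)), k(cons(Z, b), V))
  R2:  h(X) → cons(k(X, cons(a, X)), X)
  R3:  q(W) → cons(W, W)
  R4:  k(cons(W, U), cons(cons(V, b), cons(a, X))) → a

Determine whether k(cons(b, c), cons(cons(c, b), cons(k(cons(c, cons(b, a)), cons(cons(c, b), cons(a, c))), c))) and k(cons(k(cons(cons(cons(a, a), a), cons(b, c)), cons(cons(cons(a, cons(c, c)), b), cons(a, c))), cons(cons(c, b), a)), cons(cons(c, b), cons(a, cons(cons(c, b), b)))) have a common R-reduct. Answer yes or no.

yes — NF(t₁) = a, NF(t₂) = a

Reduce t₁ = k(cons(b, c), cons(cons(c, b), cons(k(cons(c, cons(b, a)), cons(cons(c, b), cons(a, c))), c))):
1. k(cons(b, c), cons(cons(c, b), cons(k(cons(c, cons(b, a)), cons(cons(c, b), cons(a, c))), c)))  →  k(cons(b, c), cons(cons(c, b), cons(a, c)))   [R4 at 2.2.1]
2. k(cons(b, c), cons(cons(c, b), cons(a, c)))  →  a   [R4 at ε]

Reduce t₂ = k(cons(k(cons(cons(cons(a, a), a), cons(b, c)), cons(cons(cons(a, cons(c, c)), b), cons(a, c))), cons(cons(c, b), a)), cons(cons(c, b), cons(a, cons(cons(c, b), b)))):
1. k(cons(k(cons(cons(cons(a, a), a), cons(b, c)), cons(cons(cons(a, cons(c, c)), b), cons(a, c))), cons(cons(c, b), a)), cons(cons(c, b), cons(a, cons(cons(c, b), b))))  →  a   [R4 at ε]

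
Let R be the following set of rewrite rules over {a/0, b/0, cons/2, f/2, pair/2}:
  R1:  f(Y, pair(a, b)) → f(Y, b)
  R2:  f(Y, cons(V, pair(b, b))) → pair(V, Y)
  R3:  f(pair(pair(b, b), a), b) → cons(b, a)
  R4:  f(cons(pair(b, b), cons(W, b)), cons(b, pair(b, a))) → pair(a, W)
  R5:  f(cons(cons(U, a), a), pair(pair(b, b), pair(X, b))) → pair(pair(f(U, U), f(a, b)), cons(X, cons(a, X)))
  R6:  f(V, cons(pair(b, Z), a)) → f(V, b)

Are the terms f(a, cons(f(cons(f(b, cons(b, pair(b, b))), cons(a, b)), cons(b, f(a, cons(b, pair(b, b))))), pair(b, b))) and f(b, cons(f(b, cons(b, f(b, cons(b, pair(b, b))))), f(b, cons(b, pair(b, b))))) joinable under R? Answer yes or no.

Reduce t₁ = f(a, cons(f(cons(f(b, cons(b, pair(b, b))), cons(a, b)), cons(b, f(a, cons(b, pair(b, b))))), pair(b, b))):
1. f(a, cons(f(cons(f(b, cons(b, pair(b, b))), cons(a, b)), cons(b, f(a, cons(b, pair(b, b))))), pair(b, b)))  →  pair(f(cons(f(b, cons(b, pair(b, b))), cons(a, b)), cons(b, f(a, cons(b, pair(b, b))))), a)   [R2 at ε]
2. pair(f(cons(f(b, cons(b, pair(b, b))), cons(a, b)), cons(b, f(a, cons(b, pair(b, b))))), a)  →  pair(f(cons(pair(b, b), cons(a, b)), cons(b, f(a, cons(b, pair(b, b))))), a)   [R2 at 1.1.1]
3. pair(f(cons(pair(b, b), cons(a, b)), cons(b, f(a, cons(b, pair(b, b))))), a)  →  pair(f(cons(pair(b, b), cons(a, b)), cons(b, pair(b, a))), a)   [R2 at 1.2.2]
4. pair(f(cons(pair(b, b), cons(a, b)), cons(b, pair(b, a))), a)  →  pair(pair(a, a), a)   [R4 at 1]

Reduce t₂ = f(b, cons(f(b, cons(b, f(b, cons(b, pair(b, b))))), f(b, cons(b, pair(b, b))))):
1. f(b, cons(f(b, cons(b, f(b, cons(b, pair(b, b))))), f(b, cons(b, pair(b, b)))))  →  f(b, cons(f(b, cons(b, pair(b, b))), f(b, cons(b, pair(b, b)))))   [R2 at 2.1.2.2]
2. f(b, cons(f(b, cons(b, pair(b, b))), f(b, cons(b, pair(b, b)))))  →  f(b, cons(pair(b, b), f(b, cons(b, pair(b, b)))))   [R2 at 2.1]
3. f(b, cons(pair(b, b), f(b, cons(b, pair(b, b)))))  →  f(b, cons(pair(b, b), pair(b, b)))   [R2 at 2.2]
4. f(b, cons(pair(b, b), pair(b, b)))  →  pair(pair(b, b), b)   [R2 at ε]

no — NF(t₁) = pair(pair(a, a), a), NF(t₂) = pair(pair(b, b), b)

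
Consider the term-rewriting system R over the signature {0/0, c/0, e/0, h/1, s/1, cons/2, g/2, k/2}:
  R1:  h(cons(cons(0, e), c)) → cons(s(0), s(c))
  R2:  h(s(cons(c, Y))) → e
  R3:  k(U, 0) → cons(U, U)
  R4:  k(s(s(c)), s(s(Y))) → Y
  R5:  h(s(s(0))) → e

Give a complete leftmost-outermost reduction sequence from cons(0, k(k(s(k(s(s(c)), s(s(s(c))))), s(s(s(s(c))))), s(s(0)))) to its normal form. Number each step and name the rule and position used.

1. cons(0, k(k(s(k(s(s(c)), s(s(s(c))))), s(s(s(s(c))))), s(s(0))))  →  cons(0, k(k(s(s(c)), s(s(s(s(c))))), s(s(0))))   [R4 at 2.1.1.1]
2. cons(0, k(k(s(s(c)), s(s(s(s(c))))), s(s(0))))  →  cons(0, k(s(s(c)), s(s(0))))   [R4 at 2.1]
3. cons(0, k(s(s(c)), s(s(0))))  →  cons(0, 0)   [R4 at 2]

cons(0, 0)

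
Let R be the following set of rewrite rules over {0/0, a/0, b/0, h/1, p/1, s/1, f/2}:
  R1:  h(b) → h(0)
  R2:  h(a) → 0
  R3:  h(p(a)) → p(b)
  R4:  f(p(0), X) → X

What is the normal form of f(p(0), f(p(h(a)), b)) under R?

1. f(p(0), f(p(h(a)), b))  →  f(p(h(a)), b)   [R4 at ε]
2. f(p(h(a)), b)  →  f(p(0), b)   [R2 at 1.1]
3. f(p(0), b)  →  b   [R4 at ε]

b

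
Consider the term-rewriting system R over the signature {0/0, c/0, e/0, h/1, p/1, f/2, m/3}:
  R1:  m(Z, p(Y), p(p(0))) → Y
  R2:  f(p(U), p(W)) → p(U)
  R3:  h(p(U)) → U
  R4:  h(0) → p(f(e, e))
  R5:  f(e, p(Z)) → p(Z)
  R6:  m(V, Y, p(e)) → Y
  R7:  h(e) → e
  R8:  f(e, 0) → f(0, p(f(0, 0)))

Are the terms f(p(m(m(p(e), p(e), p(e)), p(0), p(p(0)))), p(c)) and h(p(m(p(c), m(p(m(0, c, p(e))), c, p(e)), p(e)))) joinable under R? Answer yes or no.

no — NF(t₁) = p(0), NF(t₂) = c

Reduce t₁ = f(p(m(m(p(e), p(e), p(e)), p(0), p(p(0)))), p(c)):
1. f(p(m(m(p(e), p(e), p(e)), p(0), p(p(0)))), p(c))  →  p(m(m(p(e), p(e), p(e)), p(0), p(p(0))))   [R2 at ε]
2. p(m(m(p(e), p(e), p(e)), p(0), p(p(0))))  →  p(0)   [R1 at 1]

Reduce t₂ = h(p(m(p(c), m(p(m(0, c, p(e))), c, p(e)), p(e)))):
1. h(p(m(p(c), m(p(m(0, c, p(e))), c, p(e)), p(e))))  →  m(p(c), m(p(m(0, c, p(e))), c, p(e)), p(e))   [R3 at ε]
2. m(p(c), m(p(m(0, c, p(e))), c, p(e)), p(e))  →  m(p(m(0, c, p(e))), c, p(e))   [R6 at ε]
3. m(p(m(0, c, p(e))), c, p(e))  →  c   [R6 at ε]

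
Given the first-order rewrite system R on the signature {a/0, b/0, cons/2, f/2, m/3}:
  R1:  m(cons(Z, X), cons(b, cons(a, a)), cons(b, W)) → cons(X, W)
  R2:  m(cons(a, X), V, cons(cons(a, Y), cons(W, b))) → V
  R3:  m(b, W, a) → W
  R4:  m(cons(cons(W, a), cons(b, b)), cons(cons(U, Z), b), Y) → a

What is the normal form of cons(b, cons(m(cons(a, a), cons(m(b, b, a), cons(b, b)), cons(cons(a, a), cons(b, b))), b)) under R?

cons(b, cons(cons(b, cons(b, b)), b))

1. cons(b, cons(m(cons(a, a), cons(m(b, b, a), cons(b, b)), cons(cons(a, a), cons(b, b))), b))  →  cons(b, cons(cons(m(b, b, a), cons(b, b)), b))   [R2 at 2.1]
2. cons(b, cons(cons(m(b, b, a), cons(b, b)), b))  →  cons(b, cons(cons(b, cons(b, b)), b))   [R3 at 2.1.1]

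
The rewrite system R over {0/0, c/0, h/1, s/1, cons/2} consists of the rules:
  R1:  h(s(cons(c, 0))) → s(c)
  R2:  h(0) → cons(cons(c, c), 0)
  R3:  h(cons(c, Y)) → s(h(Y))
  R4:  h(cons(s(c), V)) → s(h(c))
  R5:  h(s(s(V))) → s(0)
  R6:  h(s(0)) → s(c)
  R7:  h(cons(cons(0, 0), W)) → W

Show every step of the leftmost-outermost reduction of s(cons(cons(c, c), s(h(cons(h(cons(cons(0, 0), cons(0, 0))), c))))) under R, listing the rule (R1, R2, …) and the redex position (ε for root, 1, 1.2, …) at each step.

1. s(cons(cons(c, c), s(h(cons(h(cons(cons(0, 0), cons(0, 0))), c)))))  →  s(cons(cons(c, c), s(h(cons(cons(0, 0), c)))))   [R7 at 1.2.1.1.1]
2. s(cons(cons(c, c), s(h(cons(cons(0, 0), c)))))  →  s(cons(cons(c, c), s(c)))   [R7 at 1.2.1]

s(cons(cons(c, c), s(c)))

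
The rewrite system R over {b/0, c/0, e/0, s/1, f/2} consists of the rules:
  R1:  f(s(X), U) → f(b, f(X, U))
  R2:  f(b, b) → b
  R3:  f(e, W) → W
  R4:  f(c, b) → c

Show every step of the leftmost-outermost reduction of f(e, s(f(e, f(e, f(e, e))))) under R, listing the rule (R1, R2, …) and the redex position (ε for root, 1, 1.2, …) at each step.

s(e)

1. f(e, s(f(e, f(e, f(e, e)))))  →  s(f(e, f(e, f(e, e))))   [R3 at ε]
2. s(f(e, f(e, f(e, e))))  →  s(f(e, f(e, e)))   [R3 at 1]
3. s(f(e, f(e, e)))  →  s(f(e, e))   [R3 at 1]
4. s(f(e, e))  →  s(e)   [R3 at 1]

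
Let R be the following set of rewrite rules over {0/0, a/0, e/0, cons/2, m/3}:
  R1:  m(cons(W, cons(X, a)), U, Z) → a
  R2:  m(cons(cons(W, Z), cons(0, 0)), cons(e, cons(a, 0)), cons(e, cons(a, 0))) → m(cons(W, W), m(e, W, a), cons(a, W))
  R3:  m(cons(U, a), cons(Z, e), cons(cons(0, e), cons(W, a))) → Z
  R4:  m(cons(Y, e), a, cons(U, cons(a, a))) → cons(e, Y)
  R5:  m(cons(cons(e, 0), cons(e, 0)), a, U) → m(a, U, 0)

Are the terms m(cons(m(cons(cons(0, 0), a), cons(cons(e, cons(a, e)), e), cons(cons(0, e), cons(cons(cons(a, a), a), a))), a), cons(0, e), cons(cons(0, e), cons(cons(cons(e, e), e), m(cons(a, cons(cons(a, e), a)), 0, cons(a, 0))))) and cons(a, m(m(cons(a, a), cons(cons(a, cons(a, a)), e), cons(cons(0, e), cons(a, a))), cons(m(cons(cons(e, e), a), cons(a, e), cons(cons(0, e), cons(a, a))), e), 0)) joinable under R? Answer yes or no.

no — NF(t₁) = 0, NF(t₂) = cons(a, a)

Reduce t₁ = m(cons(m(cons(cons(0, 0), a), cons(cons(e, cons(a, e)), e), cons(cons(0, e), cons(cons(cons(a, a), a), a))), a), cons(0, e), cons(cons(0, e), cons(cons(cons(e, e), e), m(cons(a, cons(cons(a, e), a)), 0, cons(a, 0))))):
1. m(cons(m(cons(cons(0, 0), a), cons(cons(e, cons(a, e)), e), cons(cons(0, e), cons(cons(cons(a, a), a), a))), a), cons(0, e), cons(cons(0, e), cons(cons(cons(e, e), e), m(cons(a, cons(cons(a, e), a)), 0, cons(a, 0)))))  →  m(cons(cons(e, cons(a, e)), a), cons(0, e), cons(cons(0, e), cons(cons(cons(e, e), e), m(cons(a, cons(cons(a, e), a)), 0, cons(a, 0)))))   [R3 at 1.1]
2. m(cons(cons(e, cons(a, e)), a), cons(0, e), cons(cons(0, e), cons(cons(cons(e, e), e), m(cons(a, cons(cons(a, e), a)), 0, cons(a, 0)))))  →  m(cons(cons(e, cons(a, e)), a), cons(0, e), cons(cons(0, e), cons(cons(cons(e, e), e), a)))   [R1 at 3.2.2]
3. m(cons(cons(e, cons(a, e)), a), cons(0, e), cons(cons(0, e), cons(cons(cons(e, e), e), a)))  →  0   [R3 at ε]

Reduce t₂ = cons(a, m(m(cons(a, a), cons(cons(a, cons(a, a)), e), cons(cons(0, e), cons(a, a))), cons(m(cons(cons(e, e), a), cons(a, e), cons(cons(0, e), cons(a, a))), e), 0)):
1. cons(a, m(m(cons(a, a), cons(cons(a, cons(a, a)), e), cons(cons(0, e), cons(a, a))), cons(m(cons(cons(e, e), a), cons(a, e), cons(cons(0, e), cons(a, a))), e), 0))  →  cons(a, m(cons(a, cons(a, a)), cons(m(cons(cons(e, e), a), cons(a, e), cons(cons(0, e), cons(a, a))), e), 0))   [R3 at 2.1]
2. cons(a, m(cons(a, cons(a, a)), cons(m(cons(cons(e, e), a), cons(a, e), cons(cons(0, e), cons(a, a))), e), 0))  →  cons(a, a)   [R1 at 2]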